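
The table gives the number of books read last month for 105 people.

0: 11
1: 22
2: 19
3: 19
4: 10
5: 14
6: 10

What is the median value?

3

Cumulative frequencies: 11, 33, 52, 71, 81, 95, 105
n = 105, so the median is the value in position (n+1)/2 = 53.
Position 53 falls at value 3.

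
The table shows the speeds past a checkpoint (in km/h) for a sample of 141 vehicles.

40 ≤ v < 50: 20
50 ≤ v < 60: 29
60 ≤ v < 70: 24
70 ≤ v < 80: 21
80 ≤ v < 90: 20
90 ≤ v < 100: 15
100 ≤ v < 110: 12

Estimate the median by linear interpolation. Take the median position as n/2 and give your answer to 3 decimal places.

68.958

Cumulative frequencies: 20, 49, 73, 94, 114, 129, 141
n = 141; position = n/2 = 70.5.
This falls in the class 60 ≤ v < 70: L = 60, F = 49, f = 24, h = 10.
Median ≈ 60 + ((70.5 − 49) / 24) × 10 = 68.9583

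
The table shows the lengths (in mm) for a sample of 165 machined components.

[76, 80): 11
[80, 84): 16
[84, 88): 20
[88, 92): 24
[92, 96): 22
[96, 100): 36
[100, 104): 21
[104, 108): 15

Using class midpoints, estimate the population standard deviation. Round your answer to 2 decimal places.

Midpoints: 78, 82, 86, 90, 94, 98, 102, 106
n = 165, Σfm = 15378, mean = 93.2000
Σfm² = 1443988
Σf(m − x̄)² = Σfm² − (Σfm)²/n = 1443988 − 15378²/165 = 10758.4000
Population variance = 10758.4000 / 165 = 65.2024
Standard deviation = √65.2024 = 8.0748

8.07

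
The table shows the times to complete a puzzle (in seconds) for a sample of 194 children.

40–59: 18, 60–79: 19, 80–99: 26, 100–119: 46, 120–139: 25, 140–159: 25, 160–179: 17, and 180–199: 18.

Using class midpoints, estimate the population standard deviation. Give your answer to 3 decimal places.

40.538

Midpoints: 49.5, 69.5, 89.5, 109.5, 129.5, 149.5, 169.5, 189.5
n = 194, Σfm = 22843, mean = 117.7474
Σfm² = 3008508.5
Σf(m − x̄)² = Σfm² − (Σfm)²/n = 3008508.5 − 22843²/194 = 318804.1237
Population variance = 318804.1237 / 194 = 1643.3202
Standard deviation = √1643.3202 = 40.5379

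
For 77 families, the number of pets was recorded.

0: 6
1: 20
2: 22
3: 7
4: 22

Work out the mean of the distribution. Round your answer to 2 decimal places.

Values: 0, 1, 2, 3, 4
Σfx = 6×0 + 20×1 + 22×2 + 7×3 + 22×4 = 173
n = Σf = 77
Mean = 173 / 77 = 2.2468

2.25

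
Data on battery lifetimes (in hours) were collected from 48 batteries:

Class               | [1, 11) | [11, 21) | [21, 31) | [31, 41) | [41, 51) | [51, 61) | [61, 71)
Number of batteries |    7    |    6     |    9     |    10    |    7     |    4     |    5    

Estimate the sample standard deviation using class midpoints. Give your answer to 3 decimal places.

18.508

Midpoints: 6, 16, 26, 36, 46, 56, 66
n = 48, Σfm = 1608, mean = 33.5000
Σfm² = 69968
Σf(m − x̄)² = Σfm² − (Σfm)²/n = 69968 − 1608²/48 = 16100.0000
Sample variance = 16100.0000 / 47 = 342.5532
Standard deviation = √342.5532 = 18.5082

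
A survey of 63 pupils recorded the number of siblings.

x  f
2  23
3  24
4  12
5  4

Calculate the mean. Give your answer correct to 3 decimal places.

2.952

Values: 2, 3, 4, 5
Σfx = 23×2 + 24×3 + 12×4 + 4×5 = 186
n = Σf = 63
Mean = 186 / 63 = 2.9524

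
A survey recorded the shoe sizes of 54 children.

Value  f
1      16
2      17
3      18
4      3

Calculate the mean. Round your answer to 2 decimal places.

2.15

Values: 1, 2, 3, 4
Σfx = 16×1 + 17×2 + 18×3 + 3×4 = 116
n = Σf = 54
Mean = 116 / 54 = 2.1481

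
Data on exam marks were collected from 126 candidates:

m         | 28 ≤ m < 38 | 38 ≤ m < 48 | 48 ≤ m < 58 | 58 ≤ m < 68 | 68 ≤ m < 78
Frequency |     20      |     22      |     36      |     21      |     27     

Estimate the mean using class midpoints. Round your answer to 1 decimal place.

Midpoints: 33, 43, 53, 63, 73
Σfm = 20×33 + 22×43 + 36×53 + 21×63 + 27×73 = 6808
n = Σf = 126
Mean = 6808 / 126 = 54.0317

54.0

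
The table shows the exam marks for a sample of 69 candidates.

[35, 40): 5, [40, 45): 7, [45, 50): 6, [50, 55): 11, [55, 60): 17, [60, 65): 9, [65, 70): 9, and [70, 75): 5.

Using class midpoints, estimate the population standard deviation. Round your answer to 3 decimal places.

Midpoints: 37.5, 42.5, 47.5, 52.5, 57.5, 62.5, 67.5, 72.5
n = 69, Σfm = 3857.5, mean = 55.9058
Σfm² = 222181.25
Σf(m − x̄)² = Σfm² − (Σfm)²/n = 222181.25 − 3857.5²/69 = 6524.6377
Population variance = 6524.6377 / 69 = 94.5600
Standard deviation = √94.5600 = 9.7242

9.724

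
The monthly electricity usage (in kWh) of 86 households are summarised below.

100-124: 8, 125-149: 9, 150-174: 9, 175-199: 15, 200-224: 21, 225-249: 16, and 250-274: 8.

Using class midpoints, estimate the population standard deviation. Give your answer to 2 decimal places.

43.98

Midpoints: 112, 137, 162, 187, 212, 237, 262
n = 86, Σfm = 16732, mean = 194.5581
Σfm² = 3421684
Σf(m − x̄)² = Σfm² − (Σfm)²/n = 3421684 − 16732²/86 = 166337.2093
Population variance = 166337.2093 / 86 = 1934.1536
Standard deviation = √1934.1536 = 43.9790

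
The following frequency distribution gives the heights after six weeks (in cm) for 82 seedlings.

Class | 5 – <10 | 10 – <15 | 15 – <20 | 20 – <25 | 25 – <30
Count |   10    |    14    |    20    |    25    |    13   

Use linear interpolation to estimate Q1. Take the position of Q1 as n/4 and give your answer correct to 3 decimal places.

Cumulative frequencies: 10, 24, 44, 69, 82
n = 82; position = n/4 = 20.5.
This falls in the class 10 – <15: L = 10, F = 10, f = 14, h = 5.
Lower quartile ≈ 10 + ((20.5 − 10) / 14) × 5 = 13.7500

13.750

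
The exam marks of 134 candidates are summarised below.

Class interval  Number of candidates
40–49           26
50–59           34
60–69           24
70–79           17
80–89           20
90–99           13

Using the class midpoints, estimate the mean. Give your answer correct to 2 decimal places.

Midpoints: 44.5, 54.5, 64.5, 74.5, 84.5, 94.5
Σfm = 26×44.5 + 34×54.5 + 24×64.5 + 17×74.5 + 20×84.5 + 13×94.5 = 8743
n = Σf = 134
Mean = 8743 / 134 = 65.2463

65.25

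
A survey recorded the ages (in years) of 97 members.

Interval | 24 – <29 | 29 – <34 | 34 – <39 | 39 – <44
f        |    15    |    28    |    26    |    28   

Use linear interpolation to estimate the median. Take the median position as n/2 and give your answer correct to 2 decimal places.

Cumulative frequencies: 15, 43, 69, 97
n = 97; position = n/2 = 48.5.
This falls in the class 34 – <39: L = 34, F = 43, f = 26, h = 5.
Median ≈ 34 + ((48.5 − 43) / 26) × 5 = 35.0577

35.06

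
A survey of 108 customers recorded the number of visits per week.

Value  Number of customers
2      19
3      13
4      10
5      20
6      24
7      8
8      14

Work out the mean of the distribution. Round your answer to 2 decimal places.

Values: 2, 3, 4, 5, 6, 7, 8
Σfx = 19×2 + 13×3 + 10×4 + 20×5 + 24×6 + 8×7 + 14×8 = 529
n = Σf = 108
Mean = 529 / 108 = 4.8981

4.90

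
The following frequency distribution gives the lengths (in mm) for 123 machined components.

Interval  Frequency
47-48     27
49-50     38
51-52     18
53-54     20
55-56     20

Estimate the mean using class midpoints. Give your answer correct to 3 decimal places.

Midpoints: 47.5, 49.5, 51.5, 53.5, 55.5
Σfm = 27×47.5 + 38×49.5 + 18×51.5 + 20×53.5 + 20×55.5 = 6270.5
n = Σf = 123
Mean = 6270.5 / 123 = 50.9797

50.980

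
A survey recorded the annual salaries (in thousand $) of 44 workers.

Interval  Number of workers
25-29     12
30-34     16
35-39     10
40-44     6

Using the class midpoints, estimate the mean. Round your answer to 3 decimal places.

Midpoints: 27, 32, 37, 42
Σfm = 12×27 + 16×32 + 10×37 + 6×42 = 1458
n = Σf = 44
Mean = 1458 / 44 = 33.1364

33.136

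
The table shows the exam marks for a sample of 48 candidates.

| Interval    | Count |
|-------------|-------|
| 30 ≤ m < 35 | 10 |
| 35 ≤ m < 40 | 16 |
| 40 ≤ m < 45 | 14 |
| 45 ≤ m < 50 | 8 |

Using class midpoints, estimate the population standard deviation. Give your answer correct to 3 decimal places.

Midpoints: 32.5, 37.5, 42.5, 47.5
n = 48, Σfm = 1900, mean = 39.5833
Σfm² = 76400
Σf(m − x̄)² = Σfm² − (Σfm)²/n = 76400 − 1900²/48 = 1191.6667
Population variance = 1191.6667 / 48 = 24.8264
Standard deviation = √24.8264 = 4.9826

4.983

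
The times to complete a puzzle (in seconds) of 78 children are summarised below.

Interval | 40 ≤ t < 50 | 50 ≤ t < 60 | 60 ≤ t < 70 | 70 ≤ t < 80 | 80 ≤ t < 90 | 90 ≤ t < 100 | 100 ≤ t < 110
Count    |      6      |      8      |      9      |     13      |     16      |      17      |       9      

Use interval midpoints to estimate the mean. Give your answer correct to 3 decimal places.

79.359

Midpoints: 45, 55, 65, 75, 85, 95, 105
Σfm = 6×45 + 8×55 + 9×65 + 13×75 + 16×85 + 17×95 + 9×105 = 6190
n = Σf = 78
Mean = 6190 / 78 = 79.3590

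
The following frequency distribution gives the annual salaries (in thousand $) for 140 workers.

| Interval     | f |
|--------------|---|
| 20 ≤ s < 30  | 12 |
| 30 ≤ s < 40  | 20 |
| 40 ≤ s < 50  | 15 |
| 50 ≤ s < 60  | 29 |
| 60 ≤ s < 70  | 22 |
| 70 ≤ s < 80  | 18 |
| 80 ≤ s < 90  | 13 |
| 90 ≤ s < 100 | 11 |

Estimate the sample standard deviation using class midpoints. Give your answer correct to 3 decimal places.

20.288

Midpoints: 25, 35, 45, 55, 65, 75, 85, 95
n = 140, Σfm = 8200, mean = 58.5714
Σfm² = 537500
Σf(m − x̄)² = Σfm² − (Σfm)²/n = 537500 − 8200²/140 = 57214.2857
Sample variance = 57214.2857 / 139 = 411.6136
Standard deviation = √411.6136 = 20.2883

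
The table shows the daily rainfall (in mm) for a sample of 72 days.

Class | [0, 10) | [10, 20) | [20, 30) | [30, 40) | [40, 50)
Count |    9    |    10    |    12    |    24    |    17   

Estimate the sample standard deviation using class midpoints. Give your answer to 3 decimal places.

Midpoints: 5, 15, 25, 35, 45
n = 72, Σfm = 2100, mean = 29.1667
Σfm² = 73800
Σf(m − x̄)² = Σfm² − (Σfm)²/n = 73800 − 2100²/72 = 12550.0000
Sample variance = 12550.0000 / 71 = 176.7606
Standard deviation = √176.7606 = 13.2951

13.295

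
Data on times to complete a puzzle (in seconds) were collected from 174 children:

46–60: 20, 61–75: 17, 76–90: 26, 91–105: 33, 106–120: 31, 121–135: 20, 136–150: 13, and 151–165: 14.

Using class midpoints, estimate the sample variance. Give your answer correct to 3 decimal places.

928.403

Midpoints: 53, 68, 83, 98, 113, 128, 143, 158
n = 174, Σfm = 17742, mean = 101.9655
Σfm² = 1969686
Σf(m − x̄)² = Σfm² − (Σfm)²/n = 1969686 − 17742²/174 = 160613.7931
Sample variance = 160613.7931 / 173 = 928.4034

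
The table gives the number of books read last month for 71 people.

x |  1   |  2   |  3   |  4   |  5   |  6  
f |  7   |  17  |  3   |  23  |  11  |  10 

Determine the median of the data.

Cumulative frequencies: 7, 24, 27, 50, 61, 71
n = 71, so the median is the value in position (n+1)/2 = 36.
Position 36 falls at value 4.

4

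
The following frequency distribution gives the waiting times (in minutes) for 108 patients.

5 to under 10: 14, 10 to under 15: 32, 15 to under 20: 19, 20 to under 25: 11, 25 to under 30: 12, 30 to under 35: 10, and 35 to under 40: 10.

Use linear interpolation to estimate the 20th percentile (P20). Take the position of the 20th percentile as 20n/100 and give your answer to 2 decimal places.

Cumulative frequencies: 14, 46, 65, 76, 88, 98, 108
n = 108; position = 20n/100 = 21.6.
This falls in the class 10 to under 15: L = 10, F = 14, f = 32, h = 5.
20th percentile ≈ 10 + ((21.6 − 14) / 32) × 5 = 11.1875

11.19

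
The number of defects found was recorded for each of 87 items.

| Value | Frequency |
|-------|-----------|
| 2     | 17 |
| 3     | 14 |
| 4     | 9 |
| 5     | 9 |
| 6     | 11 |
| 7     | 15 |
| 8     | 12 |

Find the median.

Cumulative frequencies: 17, 31, 40, 49, 60, 75, 87
n = 87, so the median is the value in position (n+1)/2 = 44.
Position 44 falls at value 5.

5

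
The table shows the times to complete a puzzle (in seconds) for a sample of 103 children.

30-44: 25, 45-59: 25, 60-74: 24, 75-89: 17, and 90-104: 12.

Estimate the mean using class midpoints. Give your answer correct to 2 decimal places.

62.05

Midpoints: 37, 52, 67, 82, 97
Σfm = 25×37 + 25×52 + 24×67 + 17×82 + 12×97 = 6391
n = Σf = 103
Mean = 6391 / 103 = 62.0485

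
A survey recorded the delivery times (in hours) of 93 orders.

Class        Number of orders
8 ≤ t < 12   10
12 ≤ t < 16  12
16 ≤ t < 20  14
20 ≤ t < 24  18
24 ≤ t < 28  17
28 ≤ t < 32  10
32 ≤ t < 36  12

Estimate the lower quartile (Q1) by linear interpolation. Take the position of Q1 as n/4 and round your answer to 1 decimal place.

Cumulative frequencies: 10, 22, 36, 54, 71, 81, 93
n = 93; position = n/4 = 23.25.
This falls in the class 16 ≤ t < 20: L = 16, F = 22, f = 14, h = 4.
Lower quartile ≈ 16 + ((23.25 − 22) / 14) × 4 = 16.3571

16.4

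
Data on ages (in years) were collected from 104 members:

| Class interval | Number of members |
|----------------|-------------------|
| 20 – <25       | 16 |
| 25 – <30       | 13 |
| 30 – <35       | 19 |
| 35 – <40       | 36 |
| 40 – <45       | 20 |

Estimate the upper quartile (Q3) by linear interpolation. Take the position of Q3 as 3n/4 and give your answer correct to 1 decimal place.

Cumulative frequencies: 16, 29, 48, 84, 104
n = 104; position = 3n/4 = 78.
This falls in the class 35 – <40: L = 35, F = 48, f = 36, h = 5.
Upper quartile ≈ 35 + ((78 − 48) / 36) × 5 = 39.1667

39.2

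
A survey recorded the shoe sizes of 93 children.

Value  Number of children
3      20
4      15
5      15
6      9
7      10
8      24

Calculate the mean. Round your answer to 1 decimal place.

Values: 3, 4, 5, 6, 7, 8
Σfx = 20×3 + 15×4 + 15×5 + 9×6 + 10×7 + 24×8 = 511
n = Σf = 93
Mean = 511 / 93 = 5.4946

5.5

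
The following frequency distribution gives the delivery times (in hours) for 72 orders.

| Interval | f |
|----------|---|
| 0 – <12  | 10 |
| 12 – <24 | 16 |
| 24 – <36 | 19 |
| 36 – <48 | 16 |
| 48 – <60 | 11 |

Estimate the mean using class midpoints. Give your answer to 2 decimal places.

30.33

Midpoints: 6, 18, 30, 42, 54
Σfm = 10×6 + 16×18 + 19×30 + 16×42 + 11×54 = 2184
n = Σf = 72
Mean = 2184 / 72 = 30.3333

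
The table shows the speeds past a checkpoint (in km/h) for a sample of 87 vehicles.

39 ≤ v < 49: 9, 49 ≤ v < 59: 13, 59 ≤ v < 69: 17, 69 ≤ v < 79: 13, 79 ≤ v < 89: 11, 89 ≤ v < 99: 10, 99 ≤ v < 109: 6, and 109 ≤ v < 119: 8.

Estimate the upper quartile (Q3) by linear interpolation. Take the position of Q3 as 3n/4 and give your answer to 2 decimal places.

Cumulative frequencies: 9, 22, 39, 52, 63, 73, 79, 87
n = 87; position = 3n/4 = 65.25.
This falls in the class 89 ≤ v < 99: L = 89, F = 63, f = 10, h = 10.
Upper quartile ≈ 89 + ((65.25 − 63) / 10) × 10 = 91.2500

91.25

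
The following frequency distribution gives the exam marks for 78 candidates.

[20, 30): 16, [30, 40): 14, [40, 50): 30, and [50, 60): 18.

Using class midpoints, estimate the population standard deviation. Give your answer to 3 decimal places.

Midpoints: 25, 35, 45, 55
n = 78, Σfm = 3230, mean = 41.4103
Σfm² = 142350
Σf(m − x̄)² = Σfm² − (Σfm)²/n = 142350 − 3230²/78 = 8594.8718
Population variance = 8594.8718 / 78 = 110.1907
Standard deviation = √110.1907 = 10.4972

10.497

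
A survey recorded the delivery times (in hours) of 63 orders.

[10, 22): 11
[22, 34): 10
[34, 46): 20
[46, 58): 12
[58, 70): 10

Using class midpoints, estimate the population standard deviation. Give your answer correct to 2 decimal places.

15.57

Midpoints: 16, 28, 40, 52, 64
n = 63, Σfm = 2520, mean = 40.0000
Σfm² = 116064
Σf(m − x̄)² = Σfm² − (Σfm)²/n = 116064 − 2520²/63 = 15264.0000
Population variance = 15264.0000 / 63 = 242.2857
Standard deviation = √242.2857 = 15.5655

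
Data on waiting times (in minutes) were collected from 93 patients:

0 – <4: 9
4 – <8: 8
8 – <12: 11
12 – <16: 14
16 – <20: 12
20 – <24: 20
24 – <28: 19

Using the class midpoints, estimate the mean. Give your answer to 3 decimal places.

Midpoints: 2, 6, 10, 14, 18, 22, 26
Σfm = 9×2 + 8×6 + 11×10 + 14×14 + 12×18 + 20×22 + 19×26 = 1522
n = Σf = 93
Mean = 1522 / 93 = 16.3656

16.366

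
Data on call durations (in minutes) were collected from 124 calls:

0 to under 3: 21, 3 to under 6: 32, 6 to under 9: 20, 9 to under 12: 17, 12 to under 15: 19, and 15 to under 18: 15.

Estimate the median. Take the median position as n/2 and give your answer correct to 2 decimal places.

Cumulative frequencies: 21, 53, 73, 90, 109, 124
n = 124; position = n/2 = 62.
This falls in the class 6 to under 9: L = 6, F = 53, f = 20, h = 3.
Median ≈ 6 + ((62 − 53) / 20) × 3 = 7.3500

7.35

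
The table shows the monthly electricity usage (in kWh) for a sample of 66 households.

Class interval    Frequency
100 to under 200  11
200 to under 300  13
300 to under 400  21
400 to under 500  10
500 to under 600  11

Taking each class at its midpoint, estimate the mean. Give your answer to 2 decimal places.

345.45

Midpoints: 150, 250, 350, 450, 550
Σfm = 11×150 + 13×250 + 21×350 + 10×450 + 11×550 = 22800
n = Σf = 66
Mean = 22800 / 66 = 345.4545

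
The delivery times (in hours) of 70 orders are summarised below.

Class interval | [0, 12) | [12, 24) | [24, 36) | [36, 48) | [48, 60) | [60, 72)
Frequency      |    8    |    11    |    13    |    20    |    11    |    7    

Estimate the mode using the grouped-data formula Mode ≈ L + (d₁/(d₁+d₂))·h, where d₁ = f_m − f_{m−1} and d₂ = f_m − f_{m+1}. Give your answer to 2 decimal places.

Modal class: [36, 48) (highest frequency 20).
d₁ = 20 − 13 = 7, d₂ = 20 − 11 = 9
Mode ≈ 36 + (7/(7+9)) × 12 = 36 + 5.2500 = 41.2500

41.25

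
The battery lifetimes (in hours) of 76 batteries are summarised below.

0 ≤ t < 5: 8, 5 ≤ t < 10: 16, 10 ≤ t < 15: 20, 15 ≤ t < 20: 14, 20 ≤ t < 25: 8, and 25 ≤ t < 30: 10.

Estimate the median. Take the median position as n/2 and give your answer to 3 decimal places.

13.500

Cumulative frequencies: 8, 24, 44, 58, 66, 76
n = 76; position = n/2 = 38.
This falls in the class 10 ≤ t < 15: L = 10, F = 24, f = 20, h = 5.
Median ≈ 10 + ((38 − 24) / 20) × 5 = 13.5000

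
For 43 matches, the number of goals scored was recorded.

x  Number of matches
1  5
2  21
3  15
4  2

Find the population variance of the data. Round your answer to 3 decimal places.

0.545

Values: 1, 2, 3, 4
n = 43, Σfx = 100, mean = 2.3256
Σfx² = 256
Σf(x − x̄)² = Σfx² − (Σfx)²/n = 256 − 100²/43 = 23.4419
Population variance = 23.4419 / 43 = 0.5452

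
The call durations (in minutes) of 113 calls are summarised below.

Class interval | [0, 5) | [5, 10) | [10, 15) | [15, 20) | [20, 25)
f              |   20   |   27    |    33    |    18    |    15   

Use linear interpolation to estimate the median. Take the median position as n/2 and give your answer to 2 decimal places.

Cumulative frequencies: 20, 47, 80, 98, 113
n = 113; position = n/2 = 56.5.
This falls in the class [10, 15): L = 10, F = 47, f = 33, h = 5.
Median ≈ 10 + ((56.5 − 47) / 33) × 5 = 11.4394

11.44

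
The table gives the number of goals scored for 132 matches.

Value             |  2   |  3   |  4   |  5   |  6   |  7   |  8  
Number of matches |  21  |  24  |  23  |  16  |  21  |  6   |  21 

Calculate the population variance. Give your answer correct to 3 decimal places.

4.023

Values: 2, 3, 4, 5, 6, 7, 8
n = 132, Σfx = 622, mean = 4.7121
Σfx² = 3462
Σf(x − x̄)² = Σfx² − (Σfx)²/n = 3462 − 622²/132 = 531.0606
Population variance = 531.0606 / 132 = 4.0232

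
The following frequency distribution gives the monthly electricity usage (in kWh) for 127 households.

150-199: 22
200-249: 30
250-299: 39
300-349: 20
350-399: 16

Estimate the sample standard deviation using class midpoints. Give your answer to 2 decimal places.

Midpoints: 174.5, 224.5, 274.5, 324.5, 374.5
n = 127, Σfm = 33761.5, mean = 265.8386
Σfm² = 9470581.75
Σf(m − x̄)² = Σfm² − (Σfm)²/n = 9470581.75 − 33761.5²/127 = 495472.4409
Sample variance = 495472.4409 / 126 = 3932.3210
Standard deviation = √3932.3210 = 62.7082

62.71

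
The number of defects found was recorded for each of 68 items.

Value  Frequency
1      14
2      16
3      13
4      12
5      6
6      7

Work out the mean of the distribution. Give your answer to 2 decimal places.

3.01

Values: 1, 2, 3, 4, 5, 6
Σfx = 14×1 + 16×2 + 13×3 + 12×4 + 6×5 + 7×6 = 205
n = Σf = 68
Mean = 205 / 68 = 3.0147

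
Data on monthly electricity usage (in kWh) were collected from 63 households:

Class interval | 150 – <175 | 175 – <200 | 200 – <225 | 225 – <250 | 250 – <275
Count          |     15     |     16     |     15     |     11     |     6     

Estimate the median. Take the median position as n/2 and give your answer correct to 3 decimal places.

200.833

Cumulative frequencies: 15, 31, 46, 57, 63
n = 63; position = n/2 = 31.5.
This falls in the class 200 – <225: L = 200, F = 31, f = 15, h = 25.
Median ≈ 200 + ((31.5 − 31) / 15) × 25 = 200.8333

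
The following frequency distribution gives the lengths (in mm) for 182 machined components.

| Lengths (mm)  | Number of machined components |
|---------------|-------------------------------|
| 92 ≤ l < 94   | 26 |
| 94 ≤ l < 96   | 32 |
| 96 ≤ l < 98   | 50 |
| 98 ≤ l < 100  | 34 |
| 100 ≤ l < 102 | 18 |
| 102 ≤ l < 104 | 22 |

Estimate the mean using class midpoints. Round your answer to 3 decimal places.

97.571

Midpoints: 93, 95, 97, 99, 101, 103
Σfm = 26×93 + 32×95 + 50×97 + 34×99 + 18×101 + 22×103 = 17758
n = Σf = 182
Mean = 17758 / 182 = 97.5714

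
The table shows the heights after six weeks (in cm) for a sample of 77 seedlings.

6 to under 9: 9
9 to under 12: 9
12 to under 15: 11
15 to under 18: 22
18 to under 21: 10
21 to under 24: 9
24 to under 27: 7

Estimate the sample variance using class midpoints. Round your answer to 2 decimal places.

27.99

Midpoints: 7.5, 10.5, 13.5, 16.5, 19.5, 22.5, 25.5
n = 77, Σfm = 1249.5, mean = 16.2273
Σfm² = 22403.25
Σf(m − x̄)² = Σfm² − (Σfm)²/n = 22403.25 − 1249.5²/77 = 2127.2727
Sample variance = 2127.2727 / 76 = 27.9904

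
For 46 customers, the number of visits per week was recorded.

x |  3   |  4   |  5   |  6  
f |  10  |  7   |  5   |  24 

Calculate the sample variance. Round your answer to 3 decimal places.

Values: 3, 4, 5, 6
n = 46, Σfx = 227, mean = 4.9348
Σfx² = 1191
Σf(x − x̄)² = Σfx² − (Σfx)²/n = 1191 − 227²/46 = 70.8043
Sample variance = 70.8043 / 45 = 1.5734

1.573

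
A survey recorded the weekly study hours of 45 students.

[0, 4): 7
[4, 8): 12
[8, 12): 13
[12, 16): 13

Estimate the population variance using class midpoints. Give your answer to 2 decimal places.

Midpoints: 2, 6, 10, 14
n = 45, Σfm = 398, mean = 8.8444
Σfm² = 4308
Σf(m − x̄)² = Σfm² − (Σfm)²/n = 4308 − 398²/45 = 787.9111
Population variance = 787.9111 / 45 = 17.5091

17.51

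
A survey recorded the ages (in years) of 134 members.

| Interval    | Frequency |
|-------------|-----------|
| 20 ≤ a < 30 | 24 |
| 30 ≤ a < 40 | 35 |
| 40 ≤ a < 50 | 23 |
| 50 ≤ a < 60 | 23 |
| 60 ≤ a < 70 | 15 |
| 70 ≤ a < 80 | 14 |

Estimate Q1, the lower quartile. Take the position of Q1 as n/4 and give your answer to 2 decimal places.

Cumulative frequencies: 24, 59, 82, 105, 120, 134
n = 134; position = n/4 = 33.5.
This falls in the class 30 ≤ a < 40: L = 30, F = 24, f = 35, h = 10.
Lower quartile ≈ 30 + ((33.5 − 24) / 35) × 10 = 32.7143

32.71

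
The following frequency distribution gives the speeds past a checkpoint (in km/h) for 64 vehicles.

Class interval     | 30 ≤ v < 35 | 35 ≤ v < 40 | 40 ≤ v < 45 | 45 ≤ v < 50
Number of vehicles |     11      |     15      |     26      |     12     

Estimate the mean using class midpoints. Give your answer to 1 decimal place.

40.5

Midpoints: 32.5, 37.5, 42.5, 47.5
Σfm = 11×32.5 + 15×37.5 + 26×42.5 + 12×47.5 = 2595
n = Σf = 64
Mean = 2595 / 64 = 40.5469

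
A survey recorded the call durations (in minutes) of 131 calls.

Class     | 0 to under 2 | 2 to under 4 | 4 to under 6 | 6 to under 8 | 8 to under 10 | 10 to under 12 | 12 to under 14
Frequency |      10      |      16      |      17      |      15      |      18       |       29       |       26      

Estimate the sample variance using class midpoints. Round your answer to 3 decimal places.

Midpoints: 1, 3, 5, 7, 9, 11, 13
n = 131, Σfm = 1067, mean = 8.1450
Σfm² = 10675
Σf(m − x̄)² = Σfm² − (Σfm)²/n = 10675 − 1067²/131 = 1984.2443
Sample variance = 1984.2443 / 130 = 15.2634

15.263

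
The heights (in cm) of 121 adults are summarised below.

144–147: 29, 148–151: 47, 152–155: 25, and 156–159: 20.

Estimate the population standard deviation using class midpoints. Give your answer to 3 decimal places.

Midpoints: 145.5, 149.5, 153.5, 157.5
n = 121, Σfm = 18233.5, mean = 150.6901
Σfm² = 2749580.25
Σf(m − x̄)² = Σfm² − (Σfm)²/n = 2749580.25 − 18233.5²/121 = 1972.6281
Population variance = 1972.6281 / 121 = 16.3027
Standard deviation = √16.3027 = 4.0377

4.038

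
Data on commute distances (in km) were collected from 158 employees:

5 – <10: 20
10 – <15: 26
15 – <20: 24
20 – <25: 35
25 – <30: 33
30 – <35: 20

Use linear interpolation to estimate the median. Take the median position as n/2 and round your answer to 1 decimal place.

Cumulative frequencies: 20, 46, 70, 105, 138, 158
n = 158; position = n/2 = 79.
This falls in the class 20 – <25: L = 20, F = 70, f = 35, h = 5.
Median ≈ 20 + ((79 − 70) / 35) × 5 = 21.2857

21.3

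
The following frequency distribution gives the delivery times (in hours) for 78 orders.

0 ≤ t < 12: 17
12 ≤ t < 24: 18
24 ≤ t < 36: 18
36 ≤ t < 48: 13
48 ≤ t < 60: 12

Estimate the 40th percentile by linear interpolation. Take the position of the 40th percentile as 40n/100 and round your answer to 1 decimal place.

21.5

Cumulative frequencies: 17, 35, 53, 66, 78
n = 78; position = 40n/100 = 31.2.
This falls in the class 12 ≤ t < 24: L = 12, F = 17, f = 18, h = 12.
40th percentile ≈ 12 + ((31.2 − 17) / 18) × 12 = 21.4667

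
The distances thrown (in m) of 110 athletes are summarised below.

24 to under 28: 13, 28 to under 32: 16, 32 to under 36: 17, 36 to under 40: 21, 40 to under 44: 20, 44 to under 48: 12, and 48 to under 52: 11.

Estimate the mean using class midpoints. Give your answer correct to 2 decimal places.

37.60

Midpoints: 26, 30, 34, 38, 42, 46, 50
Σfm = 13×26 + 16×30 + 17×34 + 21×38 + 20×42 + 12×46 + 11×50 = 4136
n = Σf = 110
Mean = 4136 / 110 = 37.6000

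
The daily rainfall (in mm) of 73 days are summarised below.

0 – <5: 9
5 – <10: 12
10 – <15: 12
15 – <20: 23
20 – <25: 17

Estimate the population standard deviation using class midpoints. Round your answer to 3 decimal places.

Midpoints: 2.5, 7.5, 12.5, 17.5, 22.5
n = 73, Σfm = 1047.5, mean = 14.3493
Σfm² = 18256.25
Σf(m − x̄)² = Σfm² − (Σfm)²/n = 18256.25 − 1047.5²/73 = 3225.3425
Population variance = 3225.3425 / 73 = 44.1828
Standard deviation = √44.1828 = 6.6470

6.647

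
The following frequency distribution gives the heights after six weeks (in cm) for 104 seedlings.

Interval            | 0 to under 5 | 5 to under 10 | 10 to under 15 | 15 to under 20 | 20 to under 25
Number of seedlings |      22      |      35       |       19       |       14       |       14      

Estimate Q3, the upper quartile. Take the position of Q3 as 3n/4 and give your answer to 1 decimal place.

Cumulative frequencies: 22, 57, 76, 90, 104
n = 104; position = 3n/4 = 78.
This falls in the class 15 to under 20: L = 15, F = 76, f = 14, h = 5.
Upper quartile ≈ 15 + ((78 − 76) / 14) × 5 = 15.7143

15.7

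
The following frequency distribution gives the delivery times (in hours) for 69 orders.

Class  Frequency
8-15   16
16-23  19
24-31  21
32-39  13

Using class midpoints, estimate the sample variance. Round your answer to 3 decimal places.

Midpoints: 11.5, 19.5, 27.5, 35.5
n = 69, Σfm = 1593.5, mean = 23.0942
Σfm² = 41605.25
Σf(m − x̄)² = Σfm² − (Σfm)²/n = 41605.25 − 1593.5²/69 = 4804.6377
Sample variance = 4804.6377 / 68 = 70.6564

70.656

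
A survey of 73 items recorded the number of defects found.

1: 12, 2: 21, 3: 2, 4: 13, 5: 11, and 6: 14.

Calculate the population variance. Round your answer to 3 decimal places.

Values: 1, 2, 3, 4, 5, 6
n = 73, Σfx = 251, mean = 3.4384
Σfx² = 1101
Σf(x − x̄)² = Σfx² − (Σfx)²/n = 1101 − 251²/73 = 237.9726
Population variance = 237.9726 / 73 = 3.2599

3.260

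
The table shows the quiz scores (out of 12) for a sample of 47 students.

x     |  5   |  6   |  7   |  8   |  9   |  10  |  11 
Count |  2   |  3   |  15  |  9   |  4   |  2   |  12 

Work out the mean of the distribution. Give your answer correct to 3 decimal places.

8.362

Values: 5, 6, 7, 8, 9, 10, 11
Σfx = 2×5 + 3×6 + 15×7 + 9×8 + 4×9 + 2×10 + 12×11 = 393
n = Σf = 47
Mean = 393 / 47 = 8.3617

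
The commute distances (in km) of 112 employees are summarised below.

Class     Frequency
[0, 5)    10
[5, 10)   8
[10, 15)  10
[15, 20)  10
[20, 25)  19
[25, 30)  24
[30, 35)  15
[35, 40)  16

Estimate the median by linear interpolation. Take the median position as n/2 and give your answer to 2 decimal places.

Cumulative frequencies: 10, 18, 28, 38, 57, 81, 96, 112
n = 112; position = n/2 = 56.
This falls in the class [20, 25): L = 20, F = 38, f = 19, h = 5.
Median ≈ 20 + ((56 − 38) / 19) × 5 = 24.7368

24.74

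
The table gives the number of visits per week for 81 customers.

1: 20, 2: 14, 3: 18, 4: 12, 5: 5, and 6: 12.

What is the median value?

3

Cumulative frequencies: 20, 34, 52, 64, 69, 81
n = 81, so the median is the value in position (n+1)/2 = 41.
Position 41 falls at value 3.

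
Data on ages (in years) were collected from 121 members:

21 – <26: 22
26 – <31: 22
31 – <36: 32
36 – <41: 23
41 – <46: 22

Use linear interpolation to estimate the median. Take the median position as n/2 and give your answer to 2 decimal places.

33.58

Cumulative frequencies: 22, 44, 76, 99, 121
n = 121; position = n/2 = 60.5.
This falls in the class 31 – <36: L = 31, F = 44, f = 32, h = 5.
Median ≈ 31 + ((60.5 − 44) / 32) × 5 = 33.5781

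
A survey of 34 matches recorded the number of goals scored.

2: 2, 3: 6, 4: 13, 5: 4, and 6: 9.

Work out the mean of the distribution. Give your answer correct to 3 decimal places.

4.353

Values: 2, 3, 4, 5, 6
Σfx = 2×2 + 6×3 + 13×4 + 4×5 + 9×6 = 148
n = Σf = 34
Mean = 148 / 34 = 4.3529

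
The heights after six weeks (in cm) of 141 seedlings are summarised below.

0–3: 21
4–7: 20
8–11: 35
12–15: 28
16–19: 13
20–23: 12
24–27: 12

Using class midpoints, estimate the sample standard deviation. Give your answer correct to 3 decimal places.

7.116

Midpoints: 1.5, 5.5, 9.5, 13.5, 17.5, 21.5, 25.5
n = 141, Σfm = 1643.5, mean = 11.6560
Σfm² = 26245.25
Σf(m − x̄)² = Σfm² − (Σfm)²/n = 26245.25 − 1643.5²/141 = 7088.5674
Sample variance = 7088.5674 / 140 = 50.6326
Standard deviation = √50.6326 = 7.1157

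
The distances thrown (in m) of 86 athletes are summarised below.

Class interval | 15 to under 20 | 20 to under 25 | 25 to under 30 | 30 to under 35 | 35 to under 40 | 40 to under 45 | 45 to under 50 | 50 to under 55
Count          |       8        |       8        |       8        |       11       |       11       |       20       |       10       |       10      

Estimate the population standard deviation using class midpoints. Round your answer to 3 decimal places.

10.662

Midpoints: 17.5, 22.5, 27.5, 32.5, 37.5, 42.5, 47.5, 52.5
n = 86, Σfm = 3160, mean = 36.7442
Σfm² = 125887.5
Σf(m − x̄)² = Σfm² − (Σfm)²/n = 125887.5 − 3160²/86 = 9775.8721
Population variance = 9775.8721 / 86 = 113.6729
Standard deviation = √113.6729 = 10.6618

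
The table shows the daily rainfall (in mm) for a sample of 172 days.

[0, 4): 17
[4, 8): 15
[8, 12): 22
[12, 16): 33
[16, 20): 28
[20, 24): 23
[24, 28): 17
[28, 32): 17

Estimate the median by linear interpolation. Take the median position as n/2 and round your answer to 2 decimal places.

Cumulative frequencies: 17, 32, 54, 87, 115, 138, 155, 172
n = 172; position = n/2 = 86.
This falls in the class [12, 16): L = 12, F = 54, f = 33, h = 4.
Median ≈ 12 + ((86 − 54) / 33) × 4 = 15.8788

15.88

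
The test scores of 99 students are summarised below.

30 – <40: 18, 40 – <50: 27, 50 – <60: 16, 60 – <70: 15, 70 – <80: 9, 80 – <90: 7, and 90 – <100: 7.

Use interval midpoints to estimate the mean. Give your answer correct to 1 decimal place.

Midpoints: 35, 45, 55, 65, 75, 85, 95
Σfm = 18×35 + 27×45 + 16×55 + 15×65 + 9×75 + 7×85 + 7×95 = 5635
n = Σf = 99
Mean = 5635 / 99 = 56.9192

56.9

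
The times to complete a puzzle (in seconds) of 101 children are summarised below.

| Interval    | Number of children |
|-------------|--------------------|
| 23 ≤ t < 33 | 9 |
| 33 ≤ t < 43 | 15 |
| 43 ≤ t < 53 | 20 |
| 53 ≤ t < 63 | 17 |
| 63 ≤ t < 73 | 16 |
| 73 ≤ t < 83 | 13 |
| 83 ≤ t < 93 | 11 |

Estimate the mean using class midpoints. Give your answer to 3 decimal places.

Midpoints: 28, 38, 48, 58, 68, 78, 88
Σfm = 9×28 + 15×38 + 20×48 + 17×58 + 16×68 + 13×78 + 11×88 = 5838
n = Σf = 101
Mean = 5838 / 101 = 57.8020

57.802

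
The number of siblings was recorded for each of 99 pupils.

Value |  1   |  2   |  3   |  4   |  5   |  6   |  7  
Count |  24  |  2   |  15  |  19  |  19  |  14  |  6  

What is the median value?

4

Cumulative frequencies: 24, 26, 41, 60, 79, 93, 99
n = 99, so the median is the value in position (n+1)/2 = 50.
Position 50 falls at value 4.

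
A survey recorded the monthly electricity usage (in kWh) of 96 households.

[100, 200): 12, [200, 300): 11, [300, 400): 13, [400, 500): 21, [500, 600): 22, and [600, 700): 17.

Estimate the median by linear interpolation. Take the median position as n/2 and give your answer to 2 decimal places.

Cumulative frequencies: 12, 23, 36, 57, 79, 96
n = 96; position = n/2 = 48.
This falls in the class [400, 500): L = 400, F = 36, f = 21, h = 100.
Median ≈ 400 + ((48 − 36) / 21) × 100 = 457.1429

457.14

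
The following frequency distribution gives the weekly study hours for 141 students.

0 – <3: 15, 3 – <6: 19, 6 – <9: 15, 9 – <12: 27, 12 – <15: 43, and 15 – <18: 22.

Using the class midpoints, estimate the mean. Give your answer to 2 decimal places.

Midpoints: 1.5, 4.5, 7.5, 10.5, 13.5, 16.5
Σfm = 15×1.5 + 19×4.5 + 15×7.5 + 27×10.5 + 43×13.5 + 22×16.5 = 1447.5
n = Σf = 141
Mean = 1447.5 / 141 = 10.2660

10.27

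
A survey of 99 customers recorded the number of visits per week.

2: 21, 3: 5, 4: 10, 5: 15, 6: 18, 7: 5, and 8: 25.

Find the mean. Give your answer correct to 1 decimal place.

Values: 2, 3, 4, 5, 6, 7, 8
Σfx = 21×2 + 5×3 + 10×4 + 15×5 + 18×6 + 5×7 + 25×8 = 515
n = Σf = 99
Mean = 515 / 99 = 5.2020

5.2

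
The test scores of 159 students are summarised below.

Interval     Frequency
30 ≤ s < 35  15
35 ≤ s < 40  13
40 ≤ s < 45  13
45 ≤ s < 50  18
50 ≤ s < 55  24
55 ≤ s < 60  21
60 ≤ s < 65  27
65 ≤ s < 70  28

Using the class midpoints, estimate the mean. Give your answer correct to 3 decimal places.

Midpoints: 32.5, 37.5, 42.5, 47.5, 52.5, 57.5, 62.5, 67.5
Σfm = 15×32.5 + 13×37.5 + 13×42.5 + 18×47.5 + 24×52.5 + 21×57.5 + 27×62.5 + 28×67.5 = 8427.5
n = Σf = 159
Mean = 8427.5 / 159 = 53.0031

53.003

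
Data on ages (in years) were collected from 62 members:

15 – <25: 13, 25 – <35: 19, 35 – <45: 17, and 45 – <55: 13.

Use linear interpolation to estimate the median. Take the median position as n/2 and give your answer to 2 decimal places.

Cumulative frequencies: 13, 32, 49, 62
n = 62; position = n/2 = 31.
This falls in the class 25 – <35: L = 25, F = 13, f = 19, h = 10.
Median ≈ 25 + ((31 − 13) / 19) × 10 = 34.4737

34.47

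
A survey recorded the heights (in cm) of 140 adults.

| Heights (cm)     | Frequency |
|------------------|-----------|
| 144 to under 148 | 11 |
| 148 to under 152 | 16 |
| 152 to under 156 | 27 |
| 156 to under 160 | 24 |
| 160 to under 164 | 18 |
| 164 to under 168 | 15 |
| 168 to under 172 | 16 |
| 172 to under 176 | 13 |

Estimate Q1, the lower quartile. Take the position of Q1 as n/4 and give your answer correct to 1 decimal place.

Cumulative frequencies: 11, 27, 54, 78, 96, 111, 127, 140
n = 140; position = n/4 = 35.
This falls in the class 152 to under 156: L = 152, F = 27, f = 27, h = 4.
Lower quartile ≈ 152 + ((35 − 27) / 27) × 4 = 153.1852

153.2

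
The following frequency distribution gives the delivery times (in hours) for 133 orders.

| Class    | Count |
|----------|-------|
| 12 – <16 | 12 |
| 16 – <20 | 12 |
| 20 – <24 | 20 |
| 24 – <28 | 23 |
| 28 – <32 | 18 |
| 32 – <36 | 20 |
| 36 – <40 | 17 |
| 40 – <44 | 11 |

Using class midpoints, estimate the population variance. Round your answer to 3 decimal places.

Midpoints: 14, 18, 22, 26, 30, 34, 38, 42
n = 133, Σfm = 3750, mean = 28.1955
Σfm² = 114740
Σf(m − x̄)² = Σfm² − (Σfm)²/n = 114740 − 3750²/133 = 9006.9173
Population variance = 9006.9173 / 133 = 67.7212

67.721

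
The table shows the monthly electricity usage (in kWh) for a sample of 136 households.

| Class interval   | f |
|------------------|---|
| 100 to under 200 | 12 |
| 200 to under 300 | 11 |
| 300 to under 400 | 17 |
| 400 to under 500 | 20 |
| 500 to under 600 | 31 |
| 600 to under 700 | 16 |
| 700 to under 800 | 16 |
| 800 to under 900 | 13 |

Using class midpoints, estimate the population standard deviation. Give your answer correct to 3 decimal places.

Midpoints: 150, 250, 350, 450, 550, 650, 750, 850
n = 136, Σfm = 70000, mean = 514.7059
Σfm² = 41620000
Σf(m − x̄)² = Σfm² − (Σfm)²/n = 41620000 − 70000²/136 = 5590588.2353
Population variance = 5590588.2353 / 136 = 41107.2664
Standard deviation = √41107.2664 = 202.7493

202.749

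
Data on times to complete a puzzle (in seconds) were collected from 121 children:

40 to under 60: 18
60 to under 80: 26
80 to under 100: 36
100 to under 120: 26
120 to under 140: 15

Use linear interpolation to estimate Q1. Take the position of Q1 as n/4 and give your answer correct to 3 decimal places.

Cumulative frequencies: 18, 44, 80, 106, 121
n = 121; position = n/4 = 30.25.
This falls in the class 60 to under 80: L = 60, F = 18, f = 26, h = 20.
Lower quartile ≈ 60 + ((30.25 − 18) / 26) × 20 = 69.4231

69.423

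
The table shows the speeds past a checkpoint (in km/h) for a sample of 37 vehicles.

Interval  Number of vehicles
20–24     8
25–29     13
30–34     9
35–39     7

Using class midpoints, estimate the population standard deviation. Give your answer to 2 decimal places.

Midpoints: 22, 27, 32, 37
n = 37, Σfm = 1074, mean = 29.0270
Σfm² = 32148
Σf(m − x̄)² = Σfm² − (Σfm)²/n = 32148 − 1074²/37 = 972.9730
Population variance = 972.9730 / 37 = 26.2966
Standard deviation = √26.2966 = 5.1280

5.13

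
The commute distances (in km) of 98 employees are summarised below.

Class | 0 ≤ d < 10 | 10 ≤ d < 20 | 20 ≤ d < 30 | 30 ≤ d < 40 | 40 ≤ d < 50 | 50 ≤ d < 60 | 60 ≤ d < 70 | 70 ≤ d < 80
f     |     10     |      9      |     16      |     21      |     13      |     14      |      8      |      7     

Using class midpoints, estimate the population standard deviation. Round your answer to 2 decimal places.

19.86

Midpoints: 5, 15, 25, 35, 45, 55, 65, 75
n = 98, Σfm = 3720, mean = 37.9592
Σfm² = 179850
Σf(m − x̄)² = Σfm² − (Σfm)²/n = 179850 − 3720²/98 = 38641.8367
Population variance = 38641.8367 / 98 = 394.3045
Standard deviation = √394.3045 = 19.8571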